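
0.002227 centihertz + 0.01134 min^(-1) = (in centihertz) 1 centihertz = 0.01 Hz, so 0.002227 centihertz = 0.002227 * 0.01 = 2.227e-05 Hz. 1 min^(-1) = 0.016666667 Hz, so 0.01134 min^(-1) = 0.01134 * 0.016666667 = 0.000189 Hz. Sum: 2.227e-05 + 0.000189 = 0.00021127 Hz. 1 centihertz = 0.01 Hz, so 0.00021127 Hz = 0.00021127 / 0.01 = 0.021127 centihertz ≈ 0.02113 centihertz (4 s.f.). Final answer: 0.02113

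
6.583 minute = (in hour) 1 minute = 60 s, so 6.583 minute = 6.583 * 60 = 394.98 s. 1 hour = 3600 s, so 394.98 s = 394.98 / 3600 = 0.10971667 hour ≈ 0.1097 hour (4 s.f.). Final answer: 0.1097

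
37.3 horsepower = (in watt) 2.781e+04. Check: 1 horsepower = 745.69987 W, so 37.3 horsepower = 37.3 * 745.69987 = 27814.605 W. 27814.605 W = 27814.605 watt ≈ 2.781e+04 watt (4 s.f.).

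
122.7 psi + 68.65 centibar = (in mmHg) 1 psi = 6894.7573 Pa, so 122.7 psi = 122.7 * 6894.7573 = 845986.72 Pa. 1 centibar = 1000 Pa, so 68.65 centibar = 68.65 * 1000 = 68650 Pa. Sum: 845986.72 + 68650 = 914636.72 Pa. 1 mmHg = 133.32237 Pa, so 914636.72 Pa = 914636.72 / 133.32237 = 6860.3396 mmHg ≈ 6860 mmHg (4 s.f.). Final answer: 6860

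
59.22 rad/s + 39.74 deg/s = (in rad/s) 59.91. Check: 59.22 rad/s is already in rad/s. 1 deg/s = 0.017453293 rad/s, so 39.74 deg/s = 39.74 * 0.017453293 = 0.69359384 rad/s. Sum: 59.22 + 0.69359384 = 59.913594 rad/s. Result: 59.913594 rad/s ≈ 59.91 rad/s (4 s.f.).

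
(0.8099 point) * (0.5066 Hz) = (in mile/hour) 1 point = 0.00035277778 m, so 0.8099 point = 0.8099 * 0.00035277778 = 0.00028571472 m. 0.5066 Hz is already in Hz. Combine: 0.00028571472 m * 0.5066 Hz = 0.00014474308 m/s. 1 mile/hour = 0.44704 m/s, so 0.00014474308 m/s = 0.00014474308 / 0.44704 = 0.00032378104 mile/hour ≈ 0.0003238 mile/hour (4 s.f.). Final answer: 0.0003238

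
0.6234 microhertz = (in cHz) 1 microhertz = 1e-06 Hz, so 0.6234 microhertz = 0.6234 * 1e-06 = 6.234e-07 Hz. 1 cHz = 0.01 Hz, so 6.234e-07 Hz = 6.234e-07 / 0.01 = 6.234e-05 cHz. Final answer: 6.234e-05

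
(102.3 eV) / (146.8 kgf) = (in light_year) 1.203e-36. Check: 1 eV = 1.6021766e-19 J, so 102.3 eV = 102.3 * 1.6021766e-19 = 1.6390267e-17 J. 1 kgf = 9.80665 N, so 146.8 kgf = 146.8 * 9.80665 = 1439.6162 N. Combine: 1.6390267e-17 J / 1439.6162 N = 1.1385164e-20 m. 1 light_year = 9.4607305e+15 m, so 1.1385164e-20 m = 1.1385164e-20 / 9.4607305e+15 = 1.2034128e-36 light_year ≈ 1.203e-36 light_year (4 s.f.).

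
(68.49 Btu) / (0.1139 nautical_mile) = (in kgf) 34.93. Check: 1 Btu = 1055.0559 J, so 68.49 Btu = 68.49 * 1055.0559 = 72260.775 J. 1 nautical_mile = 1852 m, so 0.1139 nautical_mile = 0.1139 * 1852 = 210.9428 m. Combine: 72260.775 J / 210.9428 m = 342.56099 N. 1 kgf = 9.80665 N, so 342.56099 N = 342.56099 / 9.80665 = 34.9315 kgf ≈ 34.93 kgf (4 s.f.).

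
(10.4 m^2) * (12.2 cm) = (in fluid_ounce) 4.29e+04. Check: 10.4 m^2 is already in m^2. 1 cm = 0.01 m, so 12.2 cm = 12.2 * 0.01 = 0.122 m. Combine: 10.4 m^2 * 0.122 m = 1.2688 m^3. 1 fluid_ounce = 2.957353e-05 m^3, so 1.2688 m^3 = 1.2688 / 2.957353e-05 = 42903.232 fluid_ounce ≈ 4.29e+04 fluid_ounce (4 s.f.).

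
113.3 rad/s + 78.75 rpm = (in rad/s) 121.5. Check: 113.3 rad/s is already in rad/s. 1 rpm = 0.10471976 rad/s, so 78.75 rpm = 78.75 * 0.10471976 = 8.2466807 rad/s. Sum: 113.3 + 8.2466807 = 121.54668 rad/s. Result: 121.54668 rad/s ≈ 121.5 rad/s (4 s.f.).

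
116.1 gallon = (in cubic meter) 1 gallon = 0.0037854118 m^3, so 116.1 gallon = 116.1 * 0.0037854118 = 0.43948631 m^3. 0.43948631 m^3 = 0.43948631 cubic meter ≈ 0.4395 cubic meter (4 s.f.). Final answer: 0.4395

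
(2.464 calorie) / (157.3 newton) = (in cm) 1 calorie = 4.184 J, so 2.464 calorie = 2.464 * 4.184 = 10.309376 J. 157.3 newton = 157.3 N. Combine: 10.309376 J / 157.3 N = 0.06553958 m. 1 cm = 0.01 m, so 0.06553958 m = 0.06553958 / 0.01 = 6.553958 cm ≈ 6.554 cm (4 s.f.). Final answer: 6.554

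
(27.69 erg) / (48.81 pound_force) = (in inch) 1 erg = 1e-07 J, so 27.69 erg = 27.69 * 1e-07 = 2.769e-06 J. 1 pound_force = 4.4482216 N, so 48.81 pound_force = 48.81 * 4.4482216 = 217.1177 N. Combine: 2.769e-06 J / 217.1177 N = 1.2753451e-08 m. 1 inch = 0.0254 m, so 1.2753451e-08 m = 1.2753451e-08 / 0.0254 = 5.0210439e-07 inch ≈ 5.021e-07 inch (4 s.f.). Final answer: 5.021e-07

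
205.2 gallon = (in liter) 1 gallon = 0.0037854118 m^3, so 205.2 gallon = 205.2 * 0.0037854118 = 0.7767665 m^3. 1 liter = 0.001 m^3, so 0.7767665 m^3 = 0.7767665 / 0.001 = 776.7665 liter ≈ 776.8 liter (4 s.f.). Final answer: 776.8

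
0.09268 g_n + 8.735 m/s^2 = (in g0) 0.9834. Check: 1 g_n = 9.80665 m/s^2, so 0.09268 g_n = 0.09268 * 9.80665 = 0.90888032 m/s^2. 8.735 m/s^2 is already in m/s^2. Sum: 0.90888032 + 8.735 = 9.6438803 m/s^2. 1 g0 = 9.80665 m/s^2, so 9.6438803 m/s^2 = 9.6438803 / 9.80665 = 0.98340211 g0 ≈ 0.9834 g0 (4 s.f.).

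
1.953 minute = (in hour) 1 minute = 60 s, so 1.953 minute = 1.953 * 60 = 117.18 s. 1 hour = 3600 s, so 117.18 s = 117.18 / 3600 = 0.03255 hour. Final answer: 0.03255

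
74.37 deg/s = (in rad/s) 1.298. Check: 1 deg/s = 0.017453293 rad/s, so 74.37 deg/s = 74.37 * 0.017453293 = 1.2980014 rad/s. Result: 1.2980014 rad/s ≈ 1.298 rad/s (4 s.f.).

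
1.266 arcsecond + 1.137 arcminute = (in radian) 1 arcsecond = 4.8481368e-06 rad, so 1.266 arcsecond = 1.266 * 4.8481368e-06 = 6.1377412e-06 rad. 1 arcminute = 0.00029088821 rad, so 1.137 arcminute = 1.137 * 0.00029088821 = 0.00033073989 rad. Sum: 6.1377412e-06 + 0.00033073989 = 0.00033687763 rad. 0.00033687763 rad = 0.00033687763 radian ≈ 0.0003369 radian (4 s.f.). Final answer: 0.0003369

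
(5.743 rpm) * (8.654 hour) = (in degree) 1.074e+06. Check: 1 rpm = 0.10471976 rad/s, so 5.743 rpm = 5.743 * 0.10471976 = 0.60140555 rad/s. 1 hour = 3600 s, so 8.654 hour = 8.654 * 3600 = 31154.4 s. Combine: 0.60140555 rad/s * 31154.4 s = 18736.429 rad. 1 degree = 0.017453293 rad, so 18736.429 rad = 18736.429 / 0.017453293 = 1073518.3 degree ≈ 1.074e+06 degree (4 s.f.).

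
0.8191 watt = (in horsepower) 0.001098. Check: 0.8191 watt = 0.8191 W. 1 horsepower = 745.69987 W, so 0.8191 W = 0.8191 / 745.69987 = 0.0010984312 horsepower ≈ 0.001098 horsepower (4 s.f.).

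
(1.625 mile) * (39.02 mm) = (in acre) 0.02522. Check: 1 mile = 1609.344 m, so 1.625 mile = 1.625 * 1609.344 = 2615.184 m. 1 mm = 0.001 m, so 39.02 mm = 39.02 * 0.001 = 0.03902 m. Combine: 2615.184 m * 0.03902 m = 102.04448 m^2. 1 acre = 4046.8564 m^2, so 102.04448 m^2 = 102.04448 / 4046.8564 = 0.02521574 acre ≈ 0.02522 acre (4 s.f.).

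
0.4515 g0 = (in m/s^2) 4.428. Check: 1 g0 = 9.80665 m/s^2, so 0.4515 g0 = 0.4515 * 9.80665 = 4.4277025 m/s^2. Result: 4.4277025 m/s^2 ≈ 4.428 m/s^2 (4 s.f.).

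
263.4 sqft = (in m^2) 24.47. Check: 1 sqft = 0.09290304 m^2, so 263.4 sqft = 263.4 * 0.09290304 = 24.470661 m^2. Result: 24.470661 m^2 ≈ 24.47 m^2 (4 s.f.).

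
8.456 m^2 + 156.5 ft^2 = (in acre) 0.005682. Check: 8.456 m^2 is already in m^2. 1 ft^2 = 0.09290304 m^2, so 156.5 ft^2 = 156.5 * 0.09290304 = 14.539326 m^2. Sum: 8.456 + 14.539326 = 22.995326 m^2. 1 acre = 4046.8564 m^2, so 22.995326 m^2 = 22.995326 / 4046.8564 = 0.0056822687 acre ≈ 0.005682 acre (4 s.f.).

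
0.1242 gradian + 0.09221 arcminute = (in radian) 1 gradian = 0.015707963 rad, so 0.1242 gradian = 0.1242 * 0.015707963 = 0.001950929 rad. 1 arcminute = 0.00029088821 rad, so 0.09221 arcminute = 0.09221 * 0.00029088821 = 2.6822802e-05 rad. Sum: 0.001950929 + 2.6822802e-05 = 0.0019777518 rad. 0.0019777518 rad = 0.0019777518 radian ≈ 0.001978 radian (4 s.f.). Final answer: 0.001978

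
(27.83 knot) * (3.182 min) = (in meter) 2733. Check: 1 knot = 0.51444444 m/s, so 27.83 knot = 27.83 * 0.51444444 = 14.316989 m/s. 1 min = 60 s, so 3.182 min = 3.182 * 60 = 190.92 s. Combine: 14.316989 m/s * 190.92 s = 2733.3995 m. 2733.3995 m = 2733.3995 meter ≈ 2733 meter (4 s.f.).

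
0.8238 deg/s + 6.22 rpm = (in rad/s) 0.6657. Check: 1 deg/s = 0.017453293 rad/s, so 0.8238 deg/s = 0.8238 * 0.017453293 = 0.014378022 rad/s. 1 rpm = 0.10471976 rad/s, so 6.22 rpm = 6.22 * 0.10471976 = 0.65135688 rad/s. Sum: 0.014378022 + 0.65135688 = 0.6657349 rad/s. Result: 0.6657349 rad/s ≈ 0.6657 rad/s (4 s.f.).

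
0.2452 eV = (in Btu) 3.724e-23. Check: 1 eV = 1.6021766e-19 J, so 0.2452 eV = 0.2452 * 1.6021766e-19 = 3.9285371e-20 J. 1 Btu = 1055.0559 J, so 3.9285371e-20 J = 3.9285371e-20 / 1055.0559 = 3.7235347e-23 Btu ≈ 3.724e-23 Btu (4 s.f.).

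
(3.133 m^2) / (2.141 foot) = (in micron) 3.133 m^2 is already in m^2. 1 foot = 0.3048 m, so 2.141 foot = 2.141 * 0.3048 = 0.6525768 m. Combine: 3.133 m^2 / 0.6525768 m = 4.8009675 m. 1 micron = 1e-06 m, so 4.8009675 m = 4.8009675 / 1e-06 = 4800967.5 micron ≈ 4.801e+06 micron (4 s.f.). Final answer: 4.801e+06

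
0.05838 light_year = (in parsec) 0.0179. Check: 1 light_year = 9.4607305e+15 m, so 0.05838 light_year = 0.05838 * 9.4607305e+15 = 5.5231744e+14 m. 1 parsec = 3.0856776e+16 m, so 5.5231744e+14 m = 5.5231744e+14 / 3.0856776e+16 = 0.017899389 parsec ≈ 0.0179 parsec (4 s.f.).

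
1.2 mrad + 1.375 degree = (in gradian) 1.604. Check: 1 mrad = 0.001 rad, so 1.2 mrad = 1.2 * 0.001 = 0.0012 rad. 1 degree = 0.017453293 rad, so 1.375 degree = 1.375 * 0.017453293 = 0.023998277 rad. Sum: 0.0012 + 0.023998277 = 0.025198277 rad. 1 gradian = 0.015707963 rad, so 0.025198277 rad = 0.025198277 / 0.015707963 = 1.6041722 gradian ≈ 1.604 gradian (4 s.f.).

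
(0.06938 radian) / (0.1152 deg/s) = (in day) 0.0003994. Check: 0.06938 radian = 0.06938 rad. 1 deg/s = 0.017453293 rad/s, so 0.1152 deg/s = 0.1152 * 0.017453293 = 0.0020106193 rad/s. Combine: 0.06938 rad / 0.0020106193 rad/s = 34.506781 s. 1 day = 86400 s, so 34.506781 s = 34.506781 / 86400 = 0.00039938404 day ≈ 0.0003994 day (4 s.f.).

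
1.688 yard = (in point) 4375. Check: 1 yard = 0.9144 m, so 1.688 yard = 1.688 * 0.9144 = 1.5435072 m. 1 point = 0.00035277778 m, so 1.5435072 m = 1.5435072 / 0.00035277778 = 4375.296 point ≈ 4375 point (4 s.f.).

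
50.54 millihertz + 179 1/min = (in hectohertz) 0.03034. Check: 1 millihertz = 0.001 Hz, so 50.54 millihertz = 50.54 * 0.001 = 0.05054 Hz. 1 1/min = 0.016666667 Hz, so 179 1/min = 179 * 0.016666667 = 2.9833333 Hz. Sum: 0.05054 + 2.9833333 = 3.0338733 Hz. 1 hectohertz = 100 Hz, so 3.0338733 Hz = 3.0338733 / 100 = 0.030338733 hectohertz ≈ 0.03034 hectohertz (4 s.f.).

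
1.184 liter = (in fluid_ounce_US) 1 liter = 0.001 m^3, so 1.184 liter = 1.184 * 0.001 = 0.001184 m^3. 1 fluid_ounce_US = 2.957353e-05 m^3, so 0.001184 m^3 = 0.001184 / 2.957353e-05 = 40.035803 fluid_ounce_US ≈ 40.04 fluid_ounce_US (4 s.f.). Final answer: 40.04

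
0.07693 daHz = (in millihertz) 769.3. Check: 1 daHz = 10 Hz, so 0.07693 daHz = 0.07693 * 10 = 0.7693 Hz. 1 millihertz = 0.001 Hz, so 0.7693 Hz = 0.7693 / 0.001 = 769.3 millihertz.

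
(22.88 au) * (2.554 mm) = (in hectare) 1 au = 1.4959787e+11 m, so 22.88 au = 22.88 * 1.4959787e+11 = 3.4227993e+12 m. 1 mm = 0.001 m, so 2.554 mm = 2.554 * 0.001 = 0.002554 m. Combine: 3.4227993e+12 m * 0.002554 m = 8.7418294e+09 m^2. 1 hectare = 10000 m^2, so 8.7418294e+09 m^2 = 8.7418294e+09 / 10000 = 874182.94 hectare ≈ 8.742e+05 hectare (4 s.f.). Final answer: 8.742e+05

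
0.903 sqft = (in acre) 2.073e-05. Check: 1 sqft = 0.09290304 m^2, so 0.903 sqft = 0.903 * 0.09290304 = 0.083891445 m^2. 1 acre = 4046.8564 m^2, so 0.083891445 m^2 = 0.083891445 / 4046.8564 = 2.0730028e-05 acre ≈ 2.073e-05 acre (4 s.f.).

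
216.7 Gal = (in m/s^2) 2.167. Check: 1 Gal = 0.01 m/s^2, so 216.7 Gal = 216.7 * 0.01 = 2.167 m/s^2. Result: 2.167 m/s^2.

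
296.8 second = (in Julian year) 9.405e-06. Check: 296.8 second = 296.8 s. 1 Julian year = 31557600 s, so 296.8 s = 296.8 / 31557600 = 9.4050245e-06 Julian year ≈ 9.405e-06 Julian year (4 s.f.).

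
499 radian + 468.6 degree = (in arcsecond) 499 radian = 499 rad. 1 degree = 0.017453293 rad, so 468.6 degree = 468.6 * 0.017453293 = 8.1786129 rad. Sum: 499 + 8.1786129 = 507.17861 rad. 1 arcsecond = 4.8481368e-06 rad, so 507.17861 rad = 507.17861 / 4.8481368e-06 = 1.046131e+08 arcsecond ≈ 1.046e+08 arcsecond (4 s.f.). Final answer: 1.046e+08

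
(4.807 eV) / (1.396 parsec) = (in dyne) 1.788e-30. Check: 1 eV = 1.6021766e-19 J, so 4.807 eV = 4.807 * 1.6021766e-19 = 7.7016631e-19 J. 1 parsec = 3.0856776e+16 m, so 1.396 parsec = 1.396 * 3.0856776e+16 = 4.3076059e+16 m. Combine: 7.7016631e-19 J / 4.3076059e+16 m = 1.7879219e-35 N. 1 dyne = 1e-05 N, so 1.7879219e-35 N = 1.7879219e-35 / 1e-05 = 1.7879219e-30 dyne ≈ 1.788e-30 dyne (4 s.f.).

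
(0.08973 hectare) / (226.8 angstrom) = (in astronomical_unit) 1 hectare = 10000 m^2, so 0.08973 hectare = 0.08973 * 10000 = 897.3 m^2. 1 angstrom = 1e-10 m, so 226.8 angstrom = 226.8 * 1e-10 = 2.268e-08 m. Combine: 897.3 m^2 / 2.268e-08 m = 3.9563492e+10 m. 1 astronomical_unit = 1.4959787e+11 m, so 3.9563492e+10 m = 3.9563492e+10 / 1.4959787e+11 = 0.26446561 astronomical_unit ≈ 0.2645 astronomical_unit (4 s.f.). Final answer: 0.2645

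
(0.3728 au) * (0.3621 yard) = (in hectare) 1.847e+06. Check: 1 au = 1.4959787e+11 m, so 0.3728 au = 0.3728 * 1.4959787e+11 = 5.5770086e+10 m. 1 yard = 0.9144 m, so 0.3621 yard = 0.3621 * 0.9144 = 0.33110424 m. Combine: 5.5770086e+10 m * 0.33110424 m = 1.8465712e+10 m^2. 1 hectare = 10000 m^2, so 1.8465712e+10 m^2 = 1.8465712e+10 / 10000 = 1846571.2 hectare ≈ 1.847e+06 hectare (4 s.f.).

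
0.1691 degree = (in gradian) 0.1879. Check: 1 degree = 0.017453293 rad, so 0.1691 degree = 0.1691 * 0.017453293 = 0.0029513518 rad. 1 gradian = 0.015707963 rad, so 0.0029513518 rad = 0.0029513518 / 0.015707963 = 0.18788889 gradian ≈ 0.1879 gradian (4 s.f.).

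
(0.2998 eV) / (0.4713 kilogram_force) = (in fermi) 1 eV = 1.6021766e-19 J, so 0.2998 eV = 0.2998 * 1.6021766e-19 = 4.8033255e-20 J. 1 kilogram_force = 9.80665 N, so 0.4713 kilogram_force = 0.4713 * 9.80665 = 4.6218741 N. Combine: 4.8033255e-20 J / 4.6218741 N = 1.0392593e-20 m. 1 fermi = 1e-15 m, so 1.0392593e-20 m = 1.0392593e-20 / 1e-15 = 1.0392593e-05 fermi ≈ 1.039e-05 fermi (4 s.f.). Final answer: 1.039e-05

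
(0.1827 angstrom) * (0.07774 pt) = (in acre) 1 angstrom = 1e-10 m, so 0.1827 angstrom = 0.1827 * 1e-10 = 1.827e-11 m. 1 pt = 0.00035277778 m, so 0.07774 pt = 0.07774 * 0.00035277778 = 2.7424944e-05 m. Combine: 1.827e-11 m * 2.7424944e-05 m = 5.0105374e-16 m^2. 1 acre = 4046.8564 m^2, so 5.0105374e-16 m^2 = 5.0105374e-16 / 4046.8564 = 1.2381307e-19 acre ≈ 1.238e-19 acre (4 s.f.). Final answer: 1.238e-19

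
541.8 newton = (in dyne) 5.418e+07. Check: 541.8 newton = 541.8 N. 1 dyne = 1e-05 N, so 541.8 N = 541.8 / 1e-05 = 54180000 dyne ≈ 5.418e+07 dyne (4 s.f.).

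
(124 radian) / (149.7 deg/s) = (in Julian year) 1.504e-06. Check: 124 radian = 124 rad. 1 deg/s = 0.017453293 rad/s, so 149.7 deg/s = 149.7 * 0.017453293 = 2.6127579 rad/s. Combine: 124 rad / 2.6127579 rad/s = 47.45943 s. 1 Julian year = 31557600 s, so 47.45943 s = 47.45943 / 31557600 = 1.5038986e-06 Julian year ≈ 1.504e-06 Julian year (4 s.f.).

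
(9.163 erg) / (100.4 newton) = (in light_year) 9.647e-25. Check: 1 erg = 1e-07 J, so 9.163 erg = 9.163 * 1e-07 = 9.163e-07 J. 100.4 newton = 100.4 N. Combine: 9.163e-07 J / 100.4 N = 9.126494e-09 m. 1 light_year = 9.4607305e+15 m, so 9.126494e-09 m = 9.126494e-09 / 9.4607305e+15 = 9.6467118e-25 light_year ≈ 9.647e-25 light_year (4 s.f.).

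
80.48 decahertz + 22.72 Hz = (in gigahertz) 8.275e-07. Check: 1 decahertz = 10 Hz, so 80.48 decahertz = 80.48 * 10 = 804.8 Hz. 22.72 Hz is already in Hz. Sum: 804.8 + 22.72 = 827.52 Hz. 1 gigahertz = 1e+09 Hz, so 827.52 Hz = 827.52 / 1e+09 = 8.2752e-07 gigahertz ≈ 8.275e-07 gigahertz (4 s.f.).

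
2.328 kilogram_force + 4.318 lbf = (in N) 42.04. Check: 1 kilogram_force = 9.80665 N, so 2.328 kilogram_force = 2.328 * 9.80665 = 22.829881 N. 1 lbf = 4.4482216 N, so 4.318 lbf = 4.318 * 4.4482216 = 19.207421 N. Sum: 22.829881 + 19.207421 = 42.037302 N. Result: 42.037302 N ≈ 42.04 N (4 s.f.).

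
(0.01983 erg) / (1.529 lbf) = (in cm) 2.916e-08. Check: 1 erg = 1e-07 J, so 0.01983 erg = 0.01983 * 1e-07 = 1.983e-09 J. 1 lbf = 4.4482216 N, so 1.529 lbf = 1.529 * 4.4482216 = 6.8013308 N. Combine: 1.983e-09 J / 6.8013308 N = 2.9156058e-10 m. 1 cm = 0.01 m, so 2.9156058e-10 m = 2.9156058e-10 / 0.01 = 2.9156058e-08 cm ≈ 2.916e-08 cm (4 s.f.).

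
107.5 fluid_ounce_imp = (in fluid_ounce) 103.3. Check: 1 fluid_ounce_imp = 2.8413063e-05 m^3, so 107.5 fluid_ounce_imp = 107.5 * 2.8413063e-05 = 0.0030544042 m^3. 1 fluid_ounce = 2.957353e-05 m^3, so 0.0030544042 m^3 = 0.0030544042 / 2.957353e-05 = 103.28169 fluid_ounce ≈ 103.3 fluid_ounce (4 s.f.).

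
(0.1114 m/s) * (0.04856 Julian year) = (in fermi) 0.1114 m/s is already in m/s. 1 Julian year = 31557600 s, so 0.04856 Julian year = 0.04856 * 31557600 = 1532437.1 s. Combine: 0.1114 m/s * 1532437.1 s = 170713.49 m. 1 fermi = 1e-15 m, so 170713.49 m = 170713.49 / 1e-15 = 1.7071349e+20 fermi ≈ 1.707e+20 fermi (4 s.f.). Final answer: 1.707e+20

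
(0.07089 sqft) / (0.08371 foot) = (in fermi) 2.581e+14. Check: 1 sqft = 0.09290304 m^2, so 0.07089 sqft = 0.07089 * 0.09290304 = 0.0065858965 m^2. 1 foot = 0.3048 m, so 0.08371 foot = 0.08371 * 0.3048 = 0.025514808 m. Combine: 0.0065858965 m^2 / 0.025514808 m = 0.25812056 m. 1 fermi = 1e-15 m, so 0.25812056 m = 0.25812056 / 1e-15 = 2.5812056e+14 fermi ≈ 2.581e+14 fermi (4 s.f.).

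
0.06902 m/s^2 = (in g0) 1 g0 = 9.80665 m/s^2, so 0.06902 m/s^2 = 0.06902 / 9.80665 = 0.0070380813 g0 ≈ 0.007038 g0 (4 s.f.). Final answer: 0.007038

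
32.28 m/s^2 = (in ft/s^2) 1 ft/s^2 = 0.3048 m/s^2, so 32.28 m/s^2 = 32.28 / 0.3048 = 105.90551 ft/s^2 ≈ 105.9 ft/s^2 (4 s.f.). Final answer: 105.9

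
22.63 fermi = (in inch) 8.909e-13. Check: 1 fermi = 1e-15 m, so 22.63 fermi = 22.63 * 1e-15 = 2.263e-14 m. 1 inch = 0.0254 m, so 2.263e-14 m = 2.263e-14 / 0.0254 = 8.9094488e-13 inch ≈ 8.909e-13 inch (4 s.f.).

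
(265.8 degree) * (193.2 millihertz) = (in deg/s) 51.35. Check: 1 degree = 0.017453293 rad, so 265.8 degree = 265.8 * 0.017453293 = 4.6390852 rad. 1 millihertz = 0.001 Hz, so 193.2 millihertz = 193.2 * 0.001 = 0.1932 Hz. Combine: 4.6390852 rad * 0.1932 Hz = 0.89627125 rad/s. 1 deg/s = 0.017453293 rad/s, so 0.89627125 rad/s = 0.89627125 / 0.017453293 = 51.35256 deg/s ≈ 51.35 deg/s (4 s.f.).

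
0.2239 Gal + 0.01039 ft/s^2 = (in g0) 0.0005512. Check: 1 Gal = 0.01 m/s^2, so 0.2239 Gal = 0.2239 * 0.01 = 0.002239 m/s^2. 1 ft/s^2 = 0.3048 m/s^2, so 0.01039 ft/s^2 = 0.01039 * 0.3048 = 0.003166872 m/s^2. Sum: 0.002239 + 0.003166872 = 0.005405872 m/s^2. 1 g0 = 9.80665 m/s^2, so 0.005405872 m/s^2 = 0.005405872 / 9.80665 = 0.00055124553 g0 ≈ 0.0005512 g0 (4 s.f.).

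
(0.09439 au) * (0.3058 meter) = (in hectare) 4.318e+05. Check: 1 au = 1.4959787e+11 m, so 0.09439 au = 0.09439 * 1.4959787e+11 = 1.4120543e+10 m. 0.3058 meter = 0.3058 m. Combine: 1.4120543e+10 m * 0.3058 m = 4.3180621e+09 m^2. 1 hectare = 10000 m^2, so 4.3180621e+09 m^2 = 4.3180621e+09 / 10000 = 431806.21 hectare ≈ 4.318e+05 hectare (4 s.f.).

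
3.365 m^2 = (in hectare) 0.0003365. Check: 1 hectare = 10000 m^2, so 3.365 m^2 = 3.365 / 10000 = 0.0003365 hectare.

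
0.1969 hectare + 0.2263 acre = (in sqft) 1 hectare = 10000 m^2, so 0.1969 hectare = 0.1969 * 10000 = 1969 m^2. 1 acre = 4046.8564 m^2, so 0.2263 acre = 0.2263 * 4046.8564 = 915.80361 m^2. Sum: 1969 + 915.80361 = 2884.8036 m^2. 1 sqft = 0.09290304 m^2, so 2884.8036 m^2 = 2884.8036 / 0.09290304 = 31051.768 sqft ≈ 3.105e+04 sqft (4 s.f.). Final answer: 3.105e+04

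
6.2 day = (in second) 5.357e+05. Check: 1 day = 86400 s, so 6.2 day = 6.2 * 86400 = 535680 s. 535680 s = 535680 second ≈ 5.357e+05 second (4 s.f.).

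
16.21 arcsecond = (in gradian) 0.005003. Check: 1 arcsecond = 4.8481368e-06 rad, so 16.21 arcsecond = 16.21 * 4.8481368e-06 = 7.8588298e-05 rad. 1 gradian = 0.015707963 rad, so 7.8588298e-05 rad = 7.8588298e-05 / 0.015707963 = 0.0050030864 gradian ≈ 0.005003 gradian (4 s.f.).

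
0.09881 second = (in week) 0.09881 second = 0.09881 s. 1 week = 604800 s, so 0.09881 s = 0.09881 / 604800 = 1.6337632e-07 week ≈ 1.634e-07 week (4 s.f.). Final answer: 1.634e-07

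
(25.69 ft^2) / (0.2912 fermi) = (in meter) 8.196e+15. Check: 1 ft^2 = 0.09290304 m^2, so 25.69 ft^2 = 25.69 * 0.09290304 = 2.3866791 m^2. 1 fermi = 1e-15 m, so 0.2912 fermi = 0.2912 * 1e-15 = 2.912e-16 m. Combine: 2.3866791 m^2 / 2.912e-16 m = 8.1960134e+15 m. 8.1960134e+15 m = 8.1960134e+15 meter ≈ 8.196e+15 meter (4 s.f.).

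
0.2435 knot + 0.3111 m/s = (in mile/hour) 0.9761. Check: 1 knot = 0.51444444 m/s, so 0.2435 knot = 0.2435 * 0.51444444 = 0.12526722 m/s. 0.3111 m/s is already in m/s. Sum: 0.12526722 + 0.3111 = 0.43636722 m/s. 1 mile/hour = 0.44704 m/s, so 0.43636722 m/s = 0.43636722 / 0.44704 = 0.97612568 mile/hour ≈ 0.9761 mile/hour (4 s.f.).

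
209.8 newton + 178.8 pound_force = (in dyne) 1.005e+08. Check: 209.8 newton = 209.8 N. 1 pound_force = 4.4482216 N, so 178.8 pound_force = 178.8 * 4.4482216 = 795.34202 N. Sum: 209.8 + 795.34202 = 1005.142 N. 1 dyne = 1e-05 N, so 1005.142 N = 1005.142 / 1e-05 = 1.005142e+08 dyne ≈ 1.005e+08 dyne (4 s.f.).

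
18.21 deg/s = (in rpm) 1 deg/s = 0.017453293 rad/s, so 18.21 deg/s = 18.21 * 0.017453293 = 0.31782446 rad/s. 1 rpm = 0.10471976 rad/s, so 0.31782446 rad/s = 0.31782446 / 0.10471976 = 3.035 rpm. Final answer: 3.035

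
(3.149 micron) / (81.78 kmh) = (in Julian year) 4.393e-15. Check: 1 micron = 1e-06 m, so 3.149 micron = 3.149 * 1e-06 = 3.149e-06 m. 1 kmh = 0.27777778 m/s, so 81.78 kmh = 81.78 * 0.27777778 = 22.716667 m/s. Combine: 3.149e-06 m / 22.716667 m/s = 1.3862069e-07 s. 1 Julian year = 31557600 s, so 1.3862069e-07 s = 1.3862069e-07 / 31557600 = 4.3926246e-15 Julian year ≈ 4.393e-15 Julian year (4 s.f.).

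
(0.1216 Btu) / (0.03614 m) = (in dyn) 1 Btu = 1055.0559 J, so 0.1216 Btu = 0.1216 * 1055.0559 = 128.29479 J. 0.03614 m is already in m. Combine: 128.29479 J / 0.03614 m = 3549.9389 N. 1 dyn = 1e-05 N, so 3549.9389 N = 3549.9389 / 1e-05 = 3.5499389e+08 dyn ≈ 3.55e+08 dyn (4 s.f.). Final answer: 3.55e+08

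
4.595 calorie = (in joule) 19.23. Check: 1 calorie = 4.184 J, so 4.595 calorie = 4.595 * 4.184 = 19.22548 J. 19.22548 J = 19.22548 joule ≈ 19.23 joule (4 s.f.).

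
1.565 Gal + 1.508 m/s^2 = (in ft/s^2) 4.999. Check: 1 Gal = 0.01 m/s^2, so 1.565 Gal = 1.565 * 0.01 = 0.01565 m/s^2. 1.508 m/s^2 is already in m/s^2. Sum: 0.01565 + 1.508 = 1.52365 m/s^2. 1 ft/s^2 = 0.3048 m/s^2, so 1.52365 m/s^2 = 1.52365 / 0.3048 = 4.9988517 ft/s^2 ≈ 4.999 ft/s^2 (4 s.f.).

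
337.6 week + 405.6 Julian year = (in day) 1 week = 604800 s, so 337.6 week = 337.6 * 604800 = 2.0418048e+08 s. 1 Julian year = 31557600 s, so 405.6 Julian year = 405.6 * 31557600 = 1.2799763e+10 s. Sum: 2.0418048e+08 + 1.2799763e+10 = 1.3003943e+10 s. 1 day = 86400 s, so 1.3003943e+10 s = 1.3003943e+10 / 86400 = 150508.6 day ≈ 1.505e+05 day (4 s.f.). Final answer: 1.505e+05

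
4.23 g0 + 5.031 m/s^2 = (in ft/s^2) 152.6. Check: 1 g0 = 9.80665 m/s^2, so 4.23 g0 = 4.23 * 9.80665 = 41.482129 m/s^2. 5.031 m/s^2 is already in m/s^2. Sum: 41.482129 + 5.031 = 46.513129 m/s^2. 1 ft/s^2 = 0.3048 m/s^2, so 46.513129 m/s^2 = 46.513129 / 0.3048 = 152.60213 ft/s^2 ≈ 152.6 ft/s^2 (4 s.f.).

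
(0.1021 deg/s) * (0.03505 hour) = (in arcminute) 1 deg/s = 0.017453293 rad/s, so 0.1021 deg/s = 0.1021 * 0.017453293 = 0.0017819812 rad/s. 1 hour = 3600 s, so 0.03505 hour = 0.03505 * 3600 = 126.18 s. Combine: 0.0017819812 rad/s * 126.18 s = 0.22485038 rad. 1 arcminute = 0.00029088821 rad, so 0.22485038 rad = 0.22485038 / 0.00029088821 = 772.97868 arcminute ≈ 773 arcminute (4 s.f.). Final answer: 773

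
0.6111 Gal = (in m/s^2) 1 Gal = 0.01 m/s^2, so 0.6111 Gal = 0.6111 * 0.01 = 0.006111 m/s^2. Result: 0.006111 m/s^2. Final answer: 0.006111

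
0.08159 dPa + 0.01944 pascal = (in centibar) 1 dPa = 0.1 Pa, so 0.08159 dPa = 0.08159 * 0.1 = 0.008159 Pa. 0.01944 pascal = 0.01944 Pa. Sum: 0.008159 + 0.01944 = 0.027599 Pa. 1 centibar = 1000 Pa, so 0.027599 Pa = 0.027599 / 1000 = 2.7599e-05 centibar ≈ 2.76e-05 centibar (4 s.f.). Final answer: 2.76e-05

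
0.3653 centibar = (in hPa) 1 centibar = 1000 Pa, so 0.3653 centibar = 0.3653 * 1000 = 365.3 Pa. 1 hPa = 100 Pa, so 365.3 Pa = 365.3 / 100 = 3.653 hPa. Final answer: 3.653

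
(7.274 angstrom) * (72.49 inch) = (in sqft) 1.442e-08. Check: 1 angstrom = 1e-10 m, so 7.274 angstrom = 7.274 * 1e-10 = 7.274e-10 m. 1 inch = 0.0254 m, so 72.49 inch = 72.49 * 0.0254 = 1.841246 m. Combine: 7.274e-10 m * 1.841246 m = 1.3393223e-09 m^2. 1 sqft = 0.09290304 m^2, so 1.3393223e-09 m^2 = 1.3393223e-09 / 0.09290304 = 1.4416346e-08 sqft ≈ 1.442e-08 sqft (4 s.f.).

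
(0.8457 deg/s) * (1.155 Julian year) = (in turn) 8.562e+04. Check: 1 deg/s = 0.017453293 rad/s, so 0.8457 deg/s = 0.8457 * 0.017453293 = 0.014760249 rad/s. 1 Julian year = 31557600 s, so 1.155 Julian year = 1.155 * 31557600 = 36449028 s. Combine: 0.014760249 rad/s * 36449028 s = 537996.75 rad. 1 turn = 6.2831853 rad, so 537996.75 rad = 537996.75 / 6.2831853 = 85624.842 turn ≈ 8.562e+04 turn (4 s.f.).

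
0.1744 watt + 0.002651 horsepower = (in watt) 0.1744 watt = 0.1744 W. 1 horsepower = 745.69987 W, so 0.002651 horsepower = 0.002651 * 745.69987 = 1.9768504 W. Sum: 0.1744 + 1.9768504 = 2.1512504 W. 2.1512504 W = 2.1512504 watt ≈ 2.151 watt (4 s.f.). Final answer: 2.151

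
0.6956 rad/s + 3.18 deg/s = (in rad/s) 0.7511. Check: 0.6956 rad/s is already in rad/s. 1 deg/s = 0.017453293 rad/s, so 3.18 deg/s = 3.18 * 0.017453293 = 0.05550147 rad/s. Sum: 0.6956 + 0.05550147 = 0.75110147 rad/s. Result: 0.75110147 rad/s ≈ 0.7511 rad/s (4 s.f.).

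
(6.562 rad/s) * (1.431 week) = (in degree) 3.254e+08. Check: 6.562 rad/s is already in rad/s. 1 week = 604800 s, so 1.431 week = 1.431 * 604800 = 865468.8 s. Combine: 6.562 rad/s * 865468.8 s = 5679206.3 rad. 1 degree = 0.017453293 rad, so 5679206.3 rad = 5679206.3 / 0.017453293 = 3.2539455e+08 degree ≈ 3.254e+08 degree (4 s.f.).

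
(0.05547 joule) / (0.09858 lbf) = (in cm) 12.65. Check: 0.05547 joule = 0.05547 J. 1 lbf = 4.4482216 N, so 0.09858 lbf = 0.09858 * 4.4482216 = 0.43850569 N. Combine: 0.05547 J / 0.43850569 N = 0.12649779 m. 1 cm = 0.01 m, so 0.12649779 m = 0.12649779 / 0.01 = 12.649779 cm ≈ 12.65 cm (4 s.f.).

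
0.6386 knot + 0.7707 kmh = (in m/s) 0.5426. Check: 1 knot = 0.51444444 m/s, so 0.6386 knot = 0.6386 * 0.51444444 = 0.32852422 m/s. 1 kmh = 0.27777778 m/s, so 0.7707 kmh = 0.7707 * 0.27777778 = 0.21408333 m/s. Sum: 0.32852422 + 0.21408333 = 0.54260756 m/s. Result: 0.54260756 m/s ≈ 0.5426 m/s (4 s.f.).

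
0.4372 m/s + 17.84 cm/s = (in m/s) 0.6156. Check: 0.4372 m/s is already in m/s. 1 cm/s = 0.01 m/s, so 17.84 cm/s = 17.84 * 0.01 = 0.1784 m/s. Sum: 0.4372 + 0.1784 = 0.6156 m/s. Result: 0.6156 m/s.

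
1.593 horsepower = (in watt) 1188. Check: 1 horsepower = 745.69987 W, so 1.593 horsepower = 1.593 * 745.69987 = 1187.8999 W. 1187.8999 W = 1187.8999 watt ≈ 1188 watt (4 s.f.).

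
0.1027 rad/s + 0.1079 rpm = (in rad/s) 0.1027 rad/s is already in rad/s. 1 rpm = 0.10471976 rad/s, so 0.1079 rpm = 0.1079 * 0.10471976 = 0.011299262 rad/s. Sum: 0.1027 + 0.011299262 = 0.11399926 rad/s. Result: 0.11399926 rad/s ≈ 0.114 rad/s (4 s.f.). Final answer: 0.114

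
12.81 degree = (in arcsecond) 1 degree = 0.017453293 rad, so 12.81 degree = 12.81 * 0.017453293 = 0.22357668 rad. 1 arcsecond = 4.8481368e-06 rad, so 0.22357668 rad = 0.22357668 / 4.8481368e-06 = 46116 arcsecond ≈ 4.612e+04 arcsecond (4 s.f.). Final answer: 4.612e+04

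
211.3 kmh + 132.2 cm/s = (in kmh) 1 kmh = 0.27777778 m/s, so 211.3 kmh = 211.3 * 0.27777778 = 58.694444 m/s. 1 cm/s = 0.01 m/s, so 132.2 cm/s = 132.2 * 0.01 = 1.322 m/s. Sum: 58.694444 + 1.322 = 60.016444 m/s. 1 kmh = 0.27777778 m/s, so 60.016444 m/s = 60.016444 / 0.27777778 = 216.0592 kmh ≈ 216.1 kmh (4 s.f.). Final answer: 216.1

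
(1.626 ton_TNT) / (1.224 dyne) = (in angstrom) 5.558e+24. Check: 1 ton_TNT = 4.184e+09 J, so 1.626 ton_TNT = 1.626 * 4.184e+09 = 6.803184e+09 J. 1 dyne = 1e-05 N, so 1.224 dyne = 1.224 * 1e-05 = 1.224e-05 N. Combine: 6.803184e+09 J / 1.224e-05 N = 5.5581569e+14 m. 1 angstrom = 1e-10 m, so 5.5581569e+14 m = 5.5581569e+14 / 1e-10 = 5.5581569e+24 angstrom ≈ 5.558e+24 angstrom (4 s.f.).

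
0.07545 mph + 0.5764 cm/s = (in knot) 0.07677. Check: 1 mph = 0.44704 m/s, so 0.07545 mph = 0.07545 * 0.44704 = 0.033729168 m/s. 1 cm/s = 0.01 m/s, so 0.5764 cm/s = 0.5764 * 0.01 = 0.005764 m/s. Sum: 0.033729168 + 0.005764 = 0.039493168 m/s. 1 knot = 0.51444444 m/s, so 0.039493168 m/s = 0.039493168 / 0.51444444 = 0.076768577 knot ≈ 0.07677 knot (4 s.f.).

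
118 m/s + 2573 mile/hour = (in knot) 2465. Check: 118 m/s is already in m/s. 1 mile/hour = 0.44704 m/s, so 2573 mile/hour = 2573 * 0.44704 = 1150.2339 m/s. Sum: 118 + 1150.2339 = 1268.2339 m/s. 1 knot = 0.51444444 m/s, so 1268.2339 m/s = 1268.2339 / 0.51444444 = 2465.2495 knot ≈ 2465 knot (4 s.f.).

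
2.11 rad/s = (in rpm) 20.15. Check: 1 rpm = 0.10471976 rad/s, so 2.11 rad/s = 2.11 / 0.10471976 = 20.149016 rpm ≈ 20.15 rpm (4 s.f.).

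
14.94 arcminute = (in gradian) 0.2767. Check: 1 arcminute = 0.00029088821 rad, so 14.94 arcminute = 14.94 * 0.00029088821 = 0.0043458698 rad. 1 gradian = 0.015707963 rad, so 0.0043458698 rad = 0.0043458698 / 0.015707963 = 0.27666667 gradian ≈ 0.2767 gradian (4 s.f.).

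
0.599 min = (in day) 0.000416. Check: 1 min = 60 s, so 0.599 min = 0.599 * 60 = 35.94 s. 1 day = 86400 s, so 35.94 s = 35.94 / 86400 = 0.00041597222 day ≈ 0.000416 day (4 s.f.).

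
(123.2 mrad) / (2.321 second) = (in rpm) 1 mrad = 0.001 rad, so 123.2 mrad = 123.2 * 0.001 = 0.1232 rad. 2.321 second = 2.321 s. Combine: 0.1232 rad / 2.321 s = 0.053080569 rad/s. 1 rpm = 0.10471976 rad/s, so 0.053080569 rad/s = 0.053080569 / 0.10471976 = 0.50688209 rpm ≈ 0.5069 rpm (4 s.f.). Final answer: 0.5069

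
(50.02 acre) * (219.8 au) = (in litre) 1 acre = 4046.8564 m^2, so 50.02 acre = 50.02 * 4046.8564 = 202423.76 m^2. 1 au = 1.4959787e+11 m, so 219.8 au = 219.8 * 1.4959787e+11 = 3.2881612e+13 m. Combine: 202423.76 m^2 * 3.2881612e+13 m = 6.6560195e+18 m^3. 1 litre = 0.001 m^3, so 6.6560195e+18 m^3 = 6.6560195e+18 / 0.001 = 6.6560195e+21 litre ≈ 6.656e+21 litre (4 s.f.). Final answer: 6.656e+21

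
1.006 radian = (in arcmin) 3458. Check: 1.006 radian = 1.006 rad. 1 arcmin = 0.00029088821 rad, so 1.006 rad = 1.006 / 0.00029088821 = 3458.3733 arcmin ≈ 3458 arcmin (4 s.f.).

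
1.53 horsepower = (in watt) 1141. Check: 1 horsepower = 745.69987 W, so 1.53 horsepower = 1.53 * 745.69987 = 1140.9208 W. 1140.9208 W = 1140.9208 watt ≈ 1141 watt (4 s.f.).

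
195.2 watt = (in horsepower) 0.2618. Check: 195.2 watt = 195.2 W. 1 horsepower = 745.69987 W, so 195.2 W = 195.2 / 745.69987 = 0.26176751 horsepower ≈ 0.2618 horsepower (4 s.f.).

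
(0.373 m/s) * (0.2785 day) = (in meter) 8975. Check: 0.373 m/s is already in m/s. 1 day = 86400 s, so 0.2785 day = 0.2785 * 86400 = 24062.4 s. Combine: 0.373 m/s * 24062.4 s = 8975.2752 m. 8975.2752 m = 8975.2752 meter ≈ 8975 meter (4 s.f.).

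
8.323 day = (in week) 1.189. Check: 1 day = 86400 s, so 8.323 day = 8.323 * 86400 = 719107.2 s. 1 week = 604800 s, so 719107.2 s = 719107.2 / 604800 = 1.189 week.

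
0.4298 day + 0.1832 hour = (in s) 1 day = 86400 s, so 0.4298 day = 0.4298 * 86400 = 37134.72 s. 1 hour = 3600 s, so 0.1832 hour = 0.1832 * 3600 = 659.52 s. Sum: 37134.72 + 659.52 = 37794.24 s. Result: 37794.24 s ≈ 3.779e+04 s (4 s.f.). Final answer: 3.779e+04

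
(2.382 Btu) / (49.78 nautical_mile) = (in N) 0.02726. Check: 1 Btu = 1055.0559 J, so 2.382 Btu = 2.382 * 1055.0559 = 2513.143 J. 1 nautical_mile = 1852 m, so 49.78 nautical_mile = 49.78 * 1852 = 92192.56 m. Combine: 2513.143 J / 92192.56 m = 0.027259716 N. Result: 0.027259716 N ≈ 0.02726 N (4 s.f.).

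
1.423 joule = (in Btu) 0.001349. Check: 1.423 joule = 1.423 J. 1 Btu = 1055.0559 J, so 1.423 J = 1.423 / 1055.0559 = 0.0013487438 Btu ≈ 0.001349 Btu (4 s.f.).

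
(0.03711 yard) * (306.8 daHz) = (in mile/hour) 232.9. Check: 1 yard = 0.9144 m, so 0.03711 yard = 0.03711 * 0.9144 = 0.033933384 m. 1 daHz = 10 Hz, so 306.8 daHz = 306.8 * 10 = 3068 Hz. Combine: 0.033933384 m * 3068 Hz = 104.10762 m/s. 1 mile/hour = 0.44704 m/s, so 104.10762 m/s = 104.10762 / 0.44704 = 232.88212 mile/hour ≈ 232.9 mile/hour (4 s.f.).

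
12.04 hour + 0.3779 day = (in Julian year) 1 hour = 3600 s, so 12.04 hour = 12.04 * 3600 = 43344 s. 1 day = 86400 s, so 0.3779 day = 0.3779 * 86400 = 32650.56 s. Sum: 43344 + 32650.56 = 75994.56 s. 1 Julian year = 31557600 s, so 75994.56 s = 75994.56 / 31557600 = 0.0024081223 Julian year ≈ 0.002408 Julian year (4 s.f.). Final answer: 0.002408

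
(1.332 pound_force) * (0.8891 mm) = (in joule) 1 pound_force = 4.4482216 N, so 1.332 pound_force = 1.332 * 4.4482216 = 5.9250312 N. 1 mm = 0.001 m, so 0.8891 mm = 0.8891 * 0.001 = 0.0008891 m. Combine: 5.9250312 N * 0.0008891 m = 0.0052679452 J. 0.0052679452 J = 0.0052679452 joule ≈ 0.005268 joule (4 s.f.). Final answer: 0.005268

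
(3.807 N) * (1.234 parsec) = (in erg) 1.45e+24. Check: 3.807 N is already in N. 1 parsec = 3.0856776e+16 m, so 1.234 parsec = 1.234 * 3.0856776e+16 = 3.8077261e+16 m. Combine: 3.807 N * 3.8077261e+16 m = 1.4496013e+17 J. 1 erg = 1e-07 J, so 1.4496013e+17 J = 1.4496013e+17 / 1e-07 = 1.4496013e+24 erg ≈ 1.45e+24 erg (4 s.f.).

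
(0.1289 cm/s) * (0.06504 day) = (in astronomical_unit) 4.842e-11. Check: 1 cm/s = 0.01 m/s, so 0.1289 cm/s = 0.1289 * 0.01 = 0.001289 m/s. 1 day = 86400 s, so 0.06504 day = 0.06504 * 86400 = 5619.456 s. Combine: 0.001289 m/s * 5619.456 s = 7.2434788 m. 1 astronomical_unit = 1.4959787e+11 m, so 7.2434788 m = 7.2434788 / 1.4959787e+11 = 4.8419665e-11 astronomical_unit ≈ 4.842e-11 astronomical_unit (4 s.f.).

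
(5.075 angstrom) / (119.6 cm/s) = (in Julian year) 1.345e-17. Check: 1 angstrom = 1e-10 m, so 5.075 angstrom = 5.075 * 1e-10 = 5.075e-10 m. 1 cm/s = 0.01 m/s, so 119.6 cm/s = 119.6 * 0.01 = 1.196 m/s. Combine: 5.075e-10 m / 1.196 m/s = 4.243311e-10 s. 1 Julian year = 31557600 s, so 4.243311e-10 s = 4.243311e-10 / 31557600 = 1.3446241e-17 Julian year ≈ 1.345e-17 Julian year (4 s.f.).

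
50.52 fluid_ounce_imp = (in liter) 1 fluid_ounce_imp = 2.8413063e-05 m^3, so 50.52 fluid_ounce_imp = 50.52 * 2.8413063e-05 = 0.0014354279 m^3. 1 liter = 0.001 m^3, so 0.0014354279 m^3 = 0.0014354279 / 0.001 = 1.4354279 liter ≈ 1.435 liter (4 s.f.). Final answer: 1.435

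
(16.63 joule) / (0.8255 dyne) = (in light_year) 2.129e-10. Check: 16.63 joule = 16.63 J. 1 dyne = 1e-05 N, so 0.8255 dyne = 0.8255 * 1e-05 = 8.255e-06 N. Combine: 16.63 J / 8.255e-06 N = 2014536.6 m. 1 light_year = 9.4607305e+15 m, so 2014536.6 m = 2014536.6 / 9.4607305e+15 = 2.1293669e-10 light_year ≈ 2.129e-10 light_year (4 s.f.).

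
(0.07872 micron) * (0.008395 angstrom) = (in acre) 1 micron = 1e-06 m, so 0.07872 micron = 0.07872 * 1e-06 = 7.872e-08 m. 1 angstrom = 1e-10 m, so 0.008395 angstrom = 0.008395 * 1e-10 = 8.395e-13 m. Combine: 7.872e-08 m * 8.395e-13 m = 6.608544e-20 m^2. 1 acre = 4046.8564 m^2, so 6.608544e-20 m^2 = 6.608544e-20 / 4046.8564 = 1.6330068e-23 acre ≈ 1.633e-23 acre (4 s.f.). Final answer: 1.633e-23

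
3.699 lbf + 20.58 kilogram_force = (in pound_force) 1 lbf = 4.4482216 N, so 3.699 lbf = 3.699 * 4.4482216 = 16.453972 N. 1 kilogram_force = 9.80665 N, so 20.58 kilogram_force = 20.58 * 9.80665 = 201.82086 N. Sum: 16.453972 + 201.82086 = 218.27483 N. 1 pound_force = 4.4482216 N, so 218.27483 N = 218.27483 / 4.4482216 = 49.070134 pound_force ≈ 49.07 pound_force (4 s.f.). Final answer: 49.07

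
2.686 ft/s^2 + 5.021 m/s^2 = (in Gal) 1 ft/s^2 = 0.3048 m/s^2, so 2.686 ft/s^2 = 2.686 * 0.3048 = 0.8186928 m/s^2. 5.021 m/s^2 is already in m/s^2. Sum: 0.8186928 + 5.021 = 5.8396928 m/s^2. 1 Gal = 0.01 m/s^2, so 5.8396928 m/s^2 = 5.8396928 / 0.01 = 583.96928 Gal ≈ 584 Gal (4 s.f.). Final answer: 584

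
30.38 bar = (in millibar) 1 bar = 100000 Pa, so 30.38 bar = 30.38 * 100000 = 3038000 Pa. 1 millibar = 100 Pa, so 3038000 Pa = 3038000 / 100 = 30380 millibar ≈ 3.038e+04 millibar (4 s.f.). Final answer: 3.038e+04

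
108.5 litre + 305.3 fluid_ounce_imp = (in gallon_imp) 25.77. Check: 1 litre = 0.001 m^3, so 108.5 litre = 108.5 * 0.001 = 0.1085 m^3. 1 fluid_ounce_imp = 2.8413063e-05 m^3, so 305.3 fluid_ounce_imp = 305.3 * 2.8413063e-05 = 0.008674508 m^3. Sum: 0.1085 + 0.008674508 = 0.11717451 m^3. 1 gallon_imp = 0.00454609 m^3, so 0.11717451 m^3 = 0.11717451 / 0.00454609 = 25.774788 gallon_imp ≈ 25.77 gallon_imp (4 s.f.).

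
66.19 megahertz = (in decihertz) 1 megahertz = 1000000 Hz, so 66.19 megahertz = 66.19 * 1000000 = 66190000 Hz. 1 decihertz = 0.1 Hz, so 66190000 Hz = 66190000 / 0.1 = 6.619e+08 decihertz. Final answer: 6.619e+08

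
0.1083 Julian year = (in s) 1 Julian year = 31557600 s, so 0.1083 Julian year = 0.1083 * 31557600 = 3417688.1 s. Result: 3417688.1 s ≈ 3.418e+06 s (4 s.f.). Final answer: 3.418e+06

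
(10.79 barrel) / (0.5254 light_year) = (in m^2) 3.451e-16. Check: 1 barrel = 0.15898729 m^3, so 10.79 barrel = 10.79 * 0.15898729 = 1.7154729 m^3. 1 light_year = 9.4607305e+15 m, so 0.5254 light_year = 0.5254 * 9.4607305e+15 = 4.9706678e+15 m. Combine: 1.7154729 m^3 / 4.9706678e+15 m = 3.451192e-16 m^2. Result: 3.451192e-16 m^2 ≈ 3.451e-16 m^2 (4 s.f.).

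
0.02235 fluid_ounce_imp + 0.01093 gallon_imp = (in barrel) 1 fluid_ounce_imp = 2.8413063e-05 m^3, so 0.02235 fluid_ounce_imp = 0.02235 * 2.8413063e-05 = 6.3503195e-07 m^3. 1 gallon_imp = 0.00454609 m^3, so 0.01093 gallon_imp = 0.01093 * 0.00454609 = 4.9688764e-05 m^3. Sum: 6.3503195e-07 + 4.9688764e-05 = 5.0323796e-05 m^3. 1 barrel = 0.15898729 m^3, so 5.0323796e-05 m^3 = 5.0323796e-05 / 0.15898729 = 0.00031652715 barrel ≈ 0.0003165 barrel (4 s.f.). Final answer: 0.0003165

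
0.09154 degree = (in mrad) 1.598. Check: 1 degree = 0.017453293 rad, so 0.09154 degree = 0.09154 * 0.017453293 = 0.0015976744 rad. 1 mrad = 0.001 rad, so 0.0015976744 rad = 0.0015976744 / 0.001 = 1.5976744 mrad ≈ 1.598 mrad (4 s.f.).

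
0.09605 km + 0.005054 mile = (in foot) 1 km = 1000 m, so 0.09605 km = 0.09605 * 1000 = 96.05 m. 1 mile = 1609.344 m, so 0.005054 mile = 0.005054 * 1609.344 = 8.1336246 m. Sum: 96.05 + 8.1336246 = 104.18362 m. 1 foot = 0.3048 m, so 104.18362 m = 104.18362 / 0.3048 = 341.80979 foot ≈ 341.8 foot (4 s.f.). Final answer: 341.8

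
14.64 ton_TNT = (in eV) 1 ton_TNT = 4.184e+09 J, so 14.64 ton_TNT = 14.64 * 4.184e+09 = 6.125376e+10 J. 1 eV = 1.6021766e-19 J, so 6.125376e+10 J = 6.125376e+10 / 1.6021766e-19 = 3.823159e+29 eV ≈ 3.823e+29 eV (4 s.f.). Final answer: 3.823e+29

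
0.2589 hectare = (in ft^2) 1 hectare = 10000 m^2, so 0.2589 hectare = 0.2589 * 10000 = 2589 m^2. 1 ft^2 = 0.09290304 m^2, so 2589 m^2 = 2589 / 0.09290304 = 27867.764 ft^2 ≈ 2.787e+04 ft^2 (4 s.f.). Final answer: 2.787e+04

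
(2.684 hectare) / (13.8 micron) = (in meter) 1 hectare = 10000 m^2, so 2.684 hectare = 2.684 * 10000 = 26840 m^2. 1 micron = 1e-06 m, so 13.8 micron = 13.8 * 1e-06 = 1.38e-05 m. Combine: 26840 m^2 / 1.38e-05 m = 1.9449275e+09 m. 1.9449275e+09 m = 1.9449275e+09 meter ≈ 1.945e+09 meter (4 s.f.). Final answer: 1.945e+09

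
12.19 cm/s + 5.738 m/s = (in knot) 11.39. Check: 1 cm/s = 0.01 m/s, so 12.19 cm/s = 12.19 * 0.01 = 0.1219 m/s. 5.738 m/s is already in m/s. Sum: 0.1219 + 5.738 = 5.8599 m/s. 1 knot = 0.51444444 m/s, so 5.8599 m/s = 5.8599 / 0.51444444 = 11.390734 knot ≈ 11.39 knot (4 s.f.).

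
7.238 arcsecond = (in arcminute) 0.1206. Check: 1 arcsecond = 4.8481368e-06 rad, so 7.238 arcsecond = 7.238 * 4.8481368e-06 = 3.5090814e-05 rad. 1 arcminute = 0.00029088821 rad, so 3.5090814e-05 rad = 3.5090814e-05 / 0.00029088821 = 0.12063333 arcminute ≈ 0.1206 arcminute (4 s.f.).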